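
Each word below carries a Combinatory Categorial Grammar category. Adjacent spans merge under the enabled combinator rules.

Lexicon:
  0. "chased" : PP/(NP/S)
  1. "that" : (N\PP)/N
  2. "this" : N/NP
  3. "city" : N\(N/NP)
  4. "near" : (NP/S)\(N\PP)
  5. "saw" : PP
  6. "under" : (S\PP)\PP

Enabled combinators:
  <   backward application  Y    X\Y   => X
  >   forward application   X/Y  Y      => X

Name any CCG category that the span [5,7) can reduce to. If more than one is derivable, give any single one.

[0,7] S   <
  [0,5] PP   >
    [0,1] "chased" : PP/(NP/S)
    [1,5] NP/S   <
      [1,4] N\PP   >
        [1,2] "that" : (N\PP)/N
        [2,4] N   <
          [2,3] "this" : N/NP
          [3,4] "city" : N\(N/NP)
      [4,5] "near" : (NP/S)\(N\PP)
  [5,7] S\PP   <
    [5,6] "saw" : PP
    [6,7] "under" : (S\PP)\PP

S\PP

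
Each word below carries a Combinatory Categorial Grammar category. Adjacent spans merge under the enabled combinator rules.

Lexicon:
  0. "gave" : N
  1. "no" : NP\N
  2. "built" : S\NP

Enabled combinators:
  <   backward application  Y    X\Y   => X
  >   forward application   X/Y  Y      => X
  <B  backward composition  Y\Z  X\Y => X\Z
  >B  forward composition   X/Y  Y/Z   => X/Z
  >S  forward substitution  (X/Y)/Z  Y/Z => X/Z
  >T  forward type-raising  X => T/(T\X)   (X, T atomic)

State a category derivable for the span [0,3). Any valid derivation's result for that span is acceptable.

S

[0,3] S   <
  [0,1] "gave" : N
  [1,3] S\N   <B
    [1,2] "no" : NP\N
    [2,3] "built" : S\NP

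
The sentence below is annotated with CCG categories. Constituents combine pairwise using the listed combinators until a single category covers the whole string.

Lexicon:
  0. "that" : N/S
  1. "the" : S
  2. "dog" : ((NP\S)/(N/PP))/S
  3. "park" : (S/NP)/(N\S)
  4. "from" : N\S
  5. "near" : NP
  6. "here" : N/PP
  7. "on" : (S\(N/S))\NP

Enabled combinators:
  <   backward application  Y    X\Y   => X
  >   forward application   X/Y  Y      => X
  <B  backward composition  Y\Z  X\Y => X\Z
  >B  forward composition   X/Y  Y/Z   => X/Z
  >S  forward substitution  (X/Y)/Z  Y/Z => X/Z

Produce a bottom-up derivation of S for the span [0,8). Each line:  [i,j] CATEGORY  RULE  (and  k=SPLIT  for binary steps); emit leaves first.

[0,8] S   <
  [0,1] "that" : N/S
  [1,8] S\(N/S)   <
    [1,7] NP   <
      [1,2] "the" : S
      [2,7] NP\S   >
        [2,6] (NP\S)/(N/PP)   >
          [2,3] "dog" : ((NP\S)/(N/PP))/S
          [3,6] S   >
            [3,5] S/NP   >
              [3,4] "park" : (S/NP)/(N\S)
              [4,5] "from" : N\S
            [5,6] "near" : NP
        [6,7] "here" : N/PP
    [7,8] "on" : (S\(N/S))\NP

[0,1] N/S  lex  "that"
[1,2] S  lex  "the"
[2,3] ((NP\S)/(N/PP))/S  lex  "dog"
[3,4] (S/NP)/(N\S)  lex  "park"
[4,5] N\S  lex  "from"
[3,5] S/NP  >  k=4
[5,6] NP  lex  "near"
[3,6] S  >  k=5
[2,6] (NP\S)/(N/PP)  >  k=3
[6,7] N/PP  lex  "here"
[2,7] NP\S  >  k=6
[1,7] NP  <  k=2
[7,8] (S\(N/S))\NP  lex  "on"
[1,8] S\(N/S)  <  k=7
[0,8] S  <  k=1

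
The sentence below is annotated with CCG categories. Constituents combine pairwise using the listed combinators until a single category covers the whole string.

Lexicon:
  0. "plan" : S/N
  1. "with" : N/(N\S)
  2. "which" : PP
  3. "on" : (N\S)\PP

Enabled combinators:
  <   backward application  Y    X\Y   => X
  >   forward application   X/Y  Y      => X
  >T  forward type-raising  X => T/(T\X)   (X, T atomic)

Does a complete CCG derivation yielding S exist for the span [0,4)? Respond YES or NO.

YES

[0,4] S   >
  [0,1] "plan" : S/N
  [1,4] N   >
    [1,2] "with" : N/(N\S)
    [2,4] N\S   <
      [2,3] "which" : PP
      [3,4] "on" : (N\S)\PP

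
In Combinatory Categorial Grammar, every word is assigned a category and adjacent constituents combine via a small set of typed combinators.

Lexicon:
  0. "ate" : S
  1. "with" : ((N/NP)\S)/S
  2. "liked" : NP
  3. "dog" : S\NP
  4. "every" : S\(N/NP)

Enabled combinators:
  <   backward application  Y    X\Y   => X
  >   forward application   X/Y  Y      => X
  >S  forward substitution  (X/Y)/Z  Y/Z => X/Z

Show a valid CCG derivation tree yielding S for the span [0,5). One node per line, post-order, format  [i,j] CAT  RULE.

[0,1] S  lex  "ate"
[1,2] ((N/NP)\S)/S  lex  "with"
[2,3] NP  lex  "liked"
[3,4] S\NP  lex  "dog"
[2,4] S  <  k=3
[1,4] (N/NP)\S  >  k=2
[0,4] N/NP  <  k=1
[4,5] S\(N/NP)  lex  "every"
[0,5] S  <  k=4

[0,5] S   <
  [0,4] N/NP   <
    [0,1] "ate" : S
    [1,4] (N/NP)\S   >
      [1,2] "with" : ((N/NP)\S)/S
      [2,4] S   <
        [2,3] "liked" : NP
        [3,4] "dog" : S\NP
  [4,5] "every" : S\(N/NP)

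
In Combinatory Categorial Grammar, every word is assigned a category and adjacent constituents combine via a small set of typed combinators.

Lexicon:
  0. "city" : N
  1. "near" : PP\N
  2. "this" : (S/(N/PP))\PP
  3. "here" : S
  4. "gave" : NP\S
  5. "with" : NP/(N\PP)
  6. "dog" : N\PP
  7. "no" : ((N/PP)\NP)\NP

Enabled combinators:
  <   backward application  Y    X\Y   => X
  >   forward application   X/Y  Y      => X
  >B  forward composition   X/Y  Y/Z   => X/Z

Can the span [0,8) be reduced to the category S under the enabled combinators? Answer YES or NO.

[0,8] S   >
  [0,3] S/(N/PP)   <
    [0,2] PP   <
      [0,1] "city" : N
      [1,2] "near" : PP\N
    [2,3] "this" : (S/(N/PP))\PP
  [3,8] N/PP   <
    [3,5] NP   <
      [3,4] "here" : S
      [4,5] "gave" : NP\S
    [5,8] (N/PP)\NP   <
      [5,7] NP   >
        [5,6] "with" : NP/(N\PP)
        [6,7] "dog" : N\PP
      [7,8] "no" : ((N/PP)\NP)\NP

YES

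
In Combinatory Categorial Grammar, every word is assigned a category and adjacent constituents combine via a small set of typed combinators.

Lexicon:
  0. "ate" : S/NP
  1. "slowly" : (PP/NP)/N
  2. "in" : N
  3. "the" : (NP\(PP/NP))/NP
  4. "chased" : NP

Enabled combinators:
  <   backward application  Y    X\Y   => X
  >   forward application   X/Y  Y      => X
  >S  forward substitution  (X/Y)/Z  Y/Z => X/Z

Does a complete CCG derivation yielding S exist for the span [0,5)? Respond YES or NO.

YES

[0,5] S   >
  [0,1] "ate" : S/NP
  [1,5] NP   <
    [1,3] PP/NP   >
      [1,2] "slowly" : (PP/NP)/N
      [2,3] "in" : N
    [3,5] NP\(PP/NP)   >
      [3,4] "the" : (NP\(PP/NP))/NP
      [4,5] "chased" : NP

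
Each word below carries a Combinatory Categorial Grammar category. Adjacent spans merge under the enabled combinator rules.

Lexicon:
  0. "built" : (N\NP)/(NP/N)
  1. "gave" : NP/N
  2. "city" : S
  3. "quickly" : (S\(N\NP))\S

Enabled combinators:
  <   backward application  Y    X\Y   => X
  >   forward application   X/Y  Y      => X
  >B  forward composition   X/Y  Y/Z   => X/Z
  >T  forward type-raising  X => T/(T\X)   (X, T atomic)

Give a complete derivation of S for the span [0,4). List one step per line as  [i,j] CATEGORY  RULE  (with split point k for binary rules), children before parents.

[0,1] (N\NP)/(NP/N)  lex  "built"
[1,2] NP/N  lex  "gave"
[0,2] N\NP  >  k=1
[2,3] S  lex  "city"
[3,4] (S\(N\NP))\S  lex  "quickly"
[2,4] S\(N\NP)  <  k=3
[0,4] S  <  k=2

[0,4] S   <
  [0,2] N\NP   >
    [0,1] "built" : (N\NP)/(NP/N)
    [1,2] "gave" : NP/N
  [2,4] S\(N\NP)   <
    [2,3] "city" : S
    [3,4] "quickly" : (S\(N\NP))\S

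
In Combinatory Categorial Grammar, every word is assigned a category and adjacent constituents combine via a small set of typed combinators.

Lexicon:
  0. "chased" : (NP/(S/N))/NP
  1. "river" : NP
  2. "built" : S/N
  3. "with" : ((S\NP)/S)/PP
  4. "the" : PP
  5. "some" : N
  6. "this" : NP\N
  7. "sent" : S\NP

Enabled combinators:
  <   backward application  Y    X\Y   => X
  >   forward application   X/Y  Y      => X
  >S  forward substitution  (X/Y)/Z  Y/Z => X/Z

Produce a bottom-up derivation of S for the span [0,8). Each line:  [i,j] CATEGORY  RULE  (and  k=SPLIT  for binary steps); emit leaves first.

[0,8] S   <
  [0,3] NP   >
    [0,2] NP/(S/N)   >
      [0,1] "chased" : (NP/(S/N))/NP
      [1,2] "river" : NP
    [2,3] "built" : S/N
  [3,8] S\NP   >
    [3,5] (S\NP)/S   >
      [3,4] "with" : ((S\NP)/S)/PP
      [4,5] "the" : PP
    [5,8] S   <
      [5,7] NP   <
        [5,6] "some" : N
        [6,7] "this" : NP\N
      [7,8] "sent" : S\NP

[0,1] (NP/(S/N))/NP  lex  "chased"
[1,2] NP  lex  "river"
[0,2] NP/(S/N)  >  k=1
[2,3] S/N  lex  "built"
[0,3] NP  >  k=2
[3,4] ((S\NP)/S)/PP  lex  "with"
[4,5] PP  lex  "the"
[3,5] (S\NP)/S  >  k=4
[5,6] N  lex  "some"
[6,7] NP\N  lex  "this"
[5,7] NP  <  k=6
[7,8] S\NP  lex  "sent"
[5,8] S  <  k=7
[3,8] S\NP  >  k=5
[0,8] S  <  k=3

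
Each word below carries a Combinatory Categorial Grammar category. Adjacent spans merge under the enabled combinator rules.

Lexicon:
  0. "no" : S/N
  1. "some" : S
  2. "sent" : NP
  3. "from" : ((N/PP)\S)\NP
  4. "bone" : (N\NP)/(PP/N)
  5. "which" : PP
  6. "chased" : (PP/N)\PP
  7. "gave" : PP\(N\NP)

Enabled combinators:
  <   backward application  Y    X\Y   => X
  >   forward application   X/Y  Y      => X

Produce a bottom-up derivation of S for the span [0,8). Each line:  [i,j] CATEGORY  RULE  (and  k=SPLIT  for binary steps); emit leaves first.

[0,1] S/N  lex  "no"
[1,2] S  lex  "some"
[2,3] NP  lex  "sent"
[3,4] ((N/PP)\S)\NP  lex  "from"
[2,4] (N/PP)\S  <  k=3
[1,4] N/PP  <  k=2
[4,5] (N\NP)/(PP/N)  lex  "bone"
[5,6] PP  lex  "which"
[6,7] (PP/N)\PP  lex  "chased"
[5,7] PP/N  <  k=6
[4,7] N\NP  >  k=5
[7,8] PP\(N\NP)  lex  "gave"
[4,8] PP  <  k=7
[1,8] N  >  k=4
[0,8] S  >  k=1

[0,8] S   >
  [0,1] "no" : S/N
  [1,8] N   >
    [1,4] N/PP   <
      [1,2] "some" : S
      [2,4] (N/PP)\S   <
        [2,3] "sent" : NP
        [3,4] "from" : ((N/PP)\S)\NP
    [4,8] PP   <
      [4,7] N\NP   >
        [4,5] "bone" : (N\NP)/(PP/N)
        [5,7] PP/N   <
          [5,6] "which" : PP
          [6,7] "chased" : (PP/N)\PP
      [7,8] "gave" : PP\(N\NP)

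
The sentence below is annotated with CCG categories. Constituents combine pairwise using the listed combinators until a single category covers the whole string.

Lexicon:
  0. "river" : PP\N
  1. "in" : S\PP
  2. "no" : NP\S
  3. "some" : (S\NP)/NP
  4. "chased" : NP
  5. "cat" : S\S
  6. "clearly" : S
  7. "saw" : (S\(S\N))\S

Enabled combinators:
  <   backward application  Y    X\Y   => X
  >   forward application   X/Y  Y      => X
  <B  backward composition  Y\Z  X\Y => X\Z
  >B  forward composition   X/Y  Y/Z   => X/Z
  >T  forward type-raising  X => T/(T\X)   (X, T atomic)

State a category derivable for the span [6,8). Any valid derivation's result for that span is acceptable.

S\(S\N)

[0,8] S   <
  [0,6] S\N   <B
    [0,1] "river" : PP\N
    [1,6] S\PP   <B
      [1,5] S\PP   <B
        [1,3] NP\PP   <B
          [1,2] "in" : S\PP
          [2,3] "no" : NP\S
        [3,5] S\NP   >
          [3,4] "some" : (S\NP)/NP
          [4,5] "chased" : NP
      [5,6] "cat" : S\S
  [6,8] S\(S\N)   <
    [6,7] "clearly" : S
    [7,8] "saw" : (S\(S\N))\S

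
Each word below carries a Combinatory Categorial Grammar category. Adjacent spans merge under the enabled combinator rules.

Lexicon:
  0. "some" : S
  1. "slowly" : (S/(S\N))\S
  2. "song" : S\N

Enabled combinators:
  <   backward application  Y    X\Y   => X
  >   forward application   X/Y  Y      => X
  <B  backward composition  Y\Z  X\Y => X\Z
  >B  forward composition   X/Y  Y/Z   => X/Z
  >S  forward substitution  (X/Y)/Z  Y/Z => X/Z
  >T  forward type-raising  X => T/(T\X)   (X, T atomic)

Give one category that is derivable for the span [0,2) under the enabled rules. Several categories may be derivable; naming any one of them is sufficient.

[0,3] S   >
  [0,2] S/(S\N)   <
    [0,1] "some" : S
    [1,2] "slowly" : (S/(S\N))\S
  [2,3] "song" : S\N

S/(S\N)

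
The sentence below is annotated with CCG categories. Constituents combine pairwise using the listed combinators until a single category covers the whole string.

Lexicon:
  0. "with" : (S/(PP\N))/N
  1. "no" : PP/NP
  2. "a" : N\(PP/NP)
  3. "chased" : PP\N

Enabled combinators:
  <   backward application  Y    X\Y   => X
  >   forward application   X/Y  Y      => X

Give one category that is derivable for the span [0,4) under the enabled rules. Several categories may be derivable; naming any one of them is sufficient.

S

[0,4] S   >
  [0,3] S/(PP\N)   >
    [0,1] "with" : (S/(PP\N))/N
    [1,3] N   <
      [1,2] "no" : PP/NP
      [2,3] "a" : N\(PP/NP)
  [3,4] "chased" : PP\N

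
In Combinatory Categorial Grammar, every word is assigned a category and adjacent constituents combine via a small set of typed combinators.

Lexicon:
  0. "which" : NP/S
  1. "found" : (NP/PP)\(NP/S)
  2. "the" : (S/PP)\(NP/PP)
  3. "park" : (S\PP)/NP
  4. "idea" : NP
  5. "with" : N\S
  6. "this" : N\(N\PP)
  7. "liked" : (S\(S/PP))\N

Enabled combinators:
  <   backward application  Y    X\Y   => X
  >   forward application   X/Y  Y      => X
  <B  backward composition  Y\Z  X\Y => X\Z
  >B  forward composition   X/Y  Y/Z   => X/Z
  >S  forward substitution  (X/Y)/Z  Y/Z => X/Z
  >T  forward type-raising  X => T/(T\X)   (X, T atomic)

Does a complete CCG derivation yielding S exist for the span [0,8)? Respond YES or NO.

YES

[0,8] S   <
  [0,3] S/PP   <
    [0,2] NP/PP   <
      [0,1] "which" : NP/S
      [1,2] "found" : (NP/PP)\(NP/S)
    [2,3] "the" : (S/PP)\(NP/PP)
  [3,8] S\(S/PP)   <
    [3,7] N   <
      [3,6] N\PP   <B
        [3,5] S\PP   >
          [3,4] "park" : (S\PP)/NP
          [4,5] "idea" : NP
        [5,6] "with" : N\S
      [6,7] "this" : N\(N\PP)
    [7,8] "liked" : (S\(S/PP))\N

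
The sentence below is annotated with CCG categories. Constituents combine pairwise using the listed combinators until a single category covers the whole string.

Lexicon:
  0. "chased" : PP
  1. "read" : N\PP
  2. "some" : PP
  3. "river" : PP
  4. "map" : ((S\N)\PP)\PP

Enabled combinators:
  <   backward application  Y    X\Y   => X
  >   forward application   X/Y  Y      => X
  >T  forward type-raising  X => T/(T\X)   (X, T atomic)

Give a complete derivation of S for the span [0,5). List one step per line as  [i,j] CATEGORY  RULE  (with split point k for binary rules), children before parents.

[0,5] S   <
  [0,2] N   <
    [0,1] "chased" : PP
    [1,2] "read" : N\PP
  [2,5] S\N   <
    [2,3] "some" : PP
    [3,5] (S\N)\PP   <
      [3,4] "river" : PP
      [4,5] "map" : ((S\N)\PP)\PP

[0,1] PP  lex  "chased"
[1,2] N\PP  lex  "read"
[0,2] N  <  k=1
[2,3] PP  lex  "some"
[3,4] PP  lex  "river"
[4,5] ((S\N)\PP)\PP  lex  "map"
[3,5] (S\N)\PP  <  k=4
[2,5] S\N  <  k=3
[0,5] S  <  k=2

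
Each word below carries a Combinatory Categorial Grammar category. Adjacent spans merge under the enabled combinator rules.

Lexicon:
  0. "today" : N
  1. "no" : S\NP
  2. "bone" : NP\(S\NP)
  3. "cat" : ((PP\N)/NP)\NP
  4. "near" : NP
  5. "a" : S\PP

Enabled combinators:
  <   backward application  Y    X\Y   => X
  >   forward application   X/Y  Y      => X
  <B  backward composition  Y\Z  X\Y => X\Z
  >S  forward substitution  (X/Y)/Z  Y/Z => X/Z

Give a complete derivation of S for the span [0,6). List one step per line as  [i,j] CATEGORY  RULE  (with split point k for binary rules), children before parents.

[0,6] S   <
  [0,5] PP   <
    [0,1] "today" : N
    [1,5] PP\N   >
      [1,4] (PP\N)/NP   <
        [1,3] NP   <
          [1,2] "no" : S\NP
          [2,3] "bone" : NP\(S\NP)
        [3,4] "cat" : ((PP\N)/NP)\NP
      [4,5] "near" : NP
  [5,6] "a" : S\PP

[0,1] N  lex  "today"
[1,2] S\NP  lex  "no"
[2,3] NP\(S\NP)  lex  "bone"
[1,3] NP  <  k=2
[3,4] ((PP\N)/NP)\NP  lex  "cat"
[1,4] (PP\N)/NP  <  k=3
[4,5] NP  lex  "near"
[1,5] PP\N  >  k=4
[0,5] PP  <  k=1
[5,6] S\PP  lex  "a"
[0,6] S  <  k=5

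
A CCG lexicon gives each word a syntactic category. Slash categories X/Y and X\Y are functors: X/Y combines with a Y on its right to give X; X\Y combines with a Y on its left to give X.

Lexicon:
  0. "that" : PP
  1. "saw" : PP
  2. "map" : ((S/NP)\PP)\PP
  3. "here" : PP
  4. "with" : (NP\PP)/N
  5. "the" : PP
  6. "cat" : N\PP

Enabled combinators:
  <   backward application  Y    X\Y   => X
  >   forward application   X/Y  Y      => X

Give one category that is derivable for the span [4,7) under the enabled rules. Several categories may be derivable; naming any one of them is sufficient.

[0,7] S   >
  [0,3] S/NP   <
    [0,1] "that" : PP
    [1,3] (S/NP)\PP   <
      [1,2] "saw" : PP
      [2,3] "map" : ((S/NP)\PP)\PP
  [3,7] NP   <
    [3,4] "here" : PP
    [4,7] NP\PP   >
      [4,5] "with" : (NP\PP)/N
      [5,7] N   <
        [5,6] "the" : PP
        [6,7] "cat" : N\PP

NP\PP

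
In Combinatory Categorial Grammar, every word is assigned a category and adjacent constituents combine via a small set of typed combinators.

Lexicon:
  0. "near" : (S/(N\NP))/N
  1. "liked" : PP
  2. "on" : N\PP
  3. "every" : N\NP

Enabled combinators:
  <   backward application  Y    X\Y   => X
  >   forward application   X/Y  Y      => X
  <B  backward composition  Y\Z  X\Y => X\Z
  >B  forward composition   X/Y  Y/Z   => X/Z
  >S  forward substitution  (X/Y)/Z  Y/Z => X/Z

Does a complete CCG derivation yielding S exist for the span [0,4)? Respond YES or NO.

YES

[0,4] S   >
  [0,3] S/(N\NP)   >
    [0,1] "near" : (S/(N\NP))/N
    [1,3] N   <
      [1,2] "liked" : PP
      [2,3] "on" : N\PP
  [3,4] "every" : N\NP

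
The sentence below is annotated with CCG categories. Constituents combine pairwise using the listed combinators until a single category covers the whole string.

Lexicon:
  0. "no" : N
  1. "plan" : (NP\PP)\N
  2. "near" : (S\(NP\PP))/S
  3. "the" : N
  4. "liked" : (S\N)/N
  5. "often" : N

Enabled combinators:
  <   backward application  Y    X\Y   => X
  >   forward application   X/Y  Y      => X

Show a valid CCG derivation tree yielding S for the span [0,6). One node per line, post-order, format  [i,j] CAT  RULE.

[0,1] N  lex  "no"
[1,2] (NP\PP)\N  lex  "plan"
[0,2] NP\PP  <  k=1
[2,3] (S\(NP\PP))/S  lex  "near"
[3,4] N  lex  "the"
[4,5] (S\N)/N  lex  "liked"
[5,6] N  lex  "often"
[4,6] S\N  >  k=5
[3,6] S  <  k=4
[2,6] S\(NP\PP)  >  k=3
[0,6] S  <  k=2

[0,6] S   <
  [0,2] NP\PP   <
    [0,1] "no" : N
    [1,2] "plan" : (NP\PP)\N
  [2,6] S\(NP\PP)   >
    [2,3] "near" : (S\(NP\PP))/S
    [3,6] S   <
      [3,4] "the" : N
      [4,6] S\N   >
        [4,5] "liked" : (S\N)/N
        [5,6] "often" : N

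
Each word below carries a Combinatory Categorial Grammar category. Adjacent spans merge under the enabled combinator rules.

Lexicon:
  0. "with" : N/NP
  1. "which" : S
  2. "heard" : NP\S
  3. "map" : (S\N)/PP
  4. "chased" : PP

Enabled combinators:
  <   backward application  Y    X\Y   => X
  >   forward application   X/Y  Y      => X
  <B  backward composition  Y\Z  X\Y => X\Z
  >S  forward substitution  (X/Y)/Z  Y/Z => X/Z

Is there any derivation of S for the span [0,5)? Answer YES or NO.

[0,5] S   <
  [0,3] N   >
    [0,1] "with" : N/NP
    [1,3] NP   <
      [1,2] "which" : S
      [2,3] "heard" : NP\S
  [3,5] S\N   >
    [3,4] "map" : (S\N)/PP
    [4,5] "chased" : PP

YES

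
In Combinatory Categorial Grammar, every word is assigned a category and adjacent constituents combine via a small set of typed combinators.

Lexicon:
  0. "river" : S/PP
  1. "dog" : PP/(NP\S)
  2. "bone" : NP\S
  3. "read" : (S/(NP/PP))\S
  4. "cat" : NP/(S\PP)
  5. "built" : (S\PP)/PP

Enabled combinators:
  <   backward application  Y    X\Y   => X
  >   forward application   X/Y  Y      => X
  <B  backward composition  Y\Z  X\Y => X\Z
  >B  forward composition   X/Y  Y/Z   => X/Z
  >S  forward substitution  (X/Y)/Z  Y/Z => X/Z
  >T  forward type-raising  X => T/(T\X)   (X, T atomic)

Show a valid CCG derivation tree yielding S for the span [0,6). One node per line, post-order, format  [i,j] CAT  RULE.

[0,1] S/PP  lex  "river"
[1,2] PP/(NP\S)  lex  "dog"
[2,3] NP\S  lex  "bone"
[1,3] PP  >  k=2
[0,3] S  >  k=1
[3,4] (S/(NP/PP))\S  lex  "read"
[0,4] S/(NP/PP)  <  k=3
[4,5] NP/(S\PP)  lex  "cat"
[5,6] (S\PP)/PP  lex  "built"
[4,6] NP/PP  >B  k=5
[0,6] S  >  k=4

[0,6] S   >
  [0,4] S/(NP/PP)   <
    [0,3] S   >
      [0,1] "river" : S/PP
      [1,3] PP   >
        [1,2] "dog" : PP/(NP\S)
        [2,3] "bone" : NP\S
    [3,4] "read" : (S/(NP/PP))\S
  [4,6] NP/PP   >B
    [4,5] "cat" : NP/(S\PP)
    [5,6] "built" : (S\PP)/PP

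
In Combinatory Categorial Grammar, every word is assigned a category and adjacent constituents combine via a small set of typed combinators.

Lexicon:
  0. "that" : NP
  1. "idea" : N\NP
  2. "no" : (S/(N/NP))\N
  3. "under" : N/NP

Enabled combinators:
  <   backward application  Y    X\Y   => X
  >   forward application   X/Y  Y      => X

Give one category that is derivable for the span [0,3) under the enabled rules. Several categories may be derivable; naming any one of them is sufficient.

S/(N/NP)

[0,4] S   >
  [0,3] S/(N/NP)   <
    [0,2] N   <
      [0,1] "that" : NP
      [1,2] "idea" : N\NP
    [2,3] "no" : (S/(N/NP))\N
  [3,4] "under" : N/NP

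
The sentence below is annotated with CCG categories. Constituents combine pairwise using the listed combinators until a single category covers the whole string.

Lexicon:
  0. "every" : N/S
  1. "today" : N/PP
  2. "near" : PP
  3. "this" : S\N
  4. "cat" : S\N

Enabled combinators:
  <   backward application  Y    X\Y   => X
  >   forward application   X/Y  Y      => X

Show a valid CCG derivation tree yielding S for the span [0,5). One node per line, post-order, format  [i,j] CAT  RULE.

[0,1] N/S  lex  "every"
[1,2] N/PP  lex  "today"
[2,3] PP  lex  "near"
[1,3] N  >  k=2
[3,4] S\N  lex  "this"
[1,4] S  <  k=3
[0,4] N  >  k=1
[4,5] S\N  lex  "cat"
[0,5] S  <  k=4

[0,5] S   <
  [0,4] N   >
    [0,1] "every" : N/S
    [1,4] S   <
      [1,3] N   >
        [1,2] "today" : N/PP
        [2,3] "near" : PP
      [3,4] "this" : S\N
  [4,5] "cat" : S\N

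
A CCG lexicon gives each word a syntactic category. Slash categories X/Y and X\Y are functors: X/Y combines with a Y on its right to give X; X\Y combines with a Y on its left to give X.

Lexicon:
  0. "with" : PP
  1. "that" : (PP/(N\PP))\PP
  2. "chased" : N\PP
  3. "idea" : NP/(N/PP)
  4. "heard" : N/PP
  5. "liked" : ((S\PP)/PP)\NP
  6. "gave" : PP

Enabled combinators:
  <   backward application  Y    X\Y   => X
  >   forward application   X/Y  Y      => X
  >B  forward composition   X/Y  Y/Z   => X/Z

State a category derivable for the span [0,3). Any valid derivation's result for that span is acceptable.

[0,7] S   <
  [0,3] PP   >
    [0,2] PP/(N\PP)   <
      [0,1] "with" : PP
      [1,2] "that" : (PP/(N\PP))\PP
    [2,3] "chased" : N\PP
  [3,7] S\PP   >
    [3,6] (S\PP)/PP   <
      [3,5] NP   >
        [3,4] "idea" : NP/(N/PP)
        [4,5] "heard" : N/PP
      [5,6] "liked" : ((S\PP)/PP)\NP
    [6,7] "gave" : PP

PP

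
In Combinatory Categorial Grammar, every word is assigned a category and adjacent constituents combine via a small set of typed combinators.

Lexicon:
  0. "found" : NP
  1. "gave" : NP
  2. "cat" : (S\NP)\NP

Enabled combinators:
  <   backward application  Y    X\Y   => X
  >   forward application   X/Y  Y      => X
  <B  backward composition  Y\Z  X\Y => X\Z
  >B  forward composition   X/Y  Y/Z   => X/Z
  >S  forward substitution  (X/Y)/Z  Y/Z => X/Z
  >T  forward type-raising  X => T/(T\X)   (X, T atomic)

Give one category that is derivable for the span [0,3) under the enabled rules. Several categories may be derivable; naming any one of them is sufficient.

[0,3] S   <
  [0,1] "found" : NP
  [1,3] S\NP   <
    [1,2] "gave" : NP
    [2,3] "cat" : (S\NP)\NP

S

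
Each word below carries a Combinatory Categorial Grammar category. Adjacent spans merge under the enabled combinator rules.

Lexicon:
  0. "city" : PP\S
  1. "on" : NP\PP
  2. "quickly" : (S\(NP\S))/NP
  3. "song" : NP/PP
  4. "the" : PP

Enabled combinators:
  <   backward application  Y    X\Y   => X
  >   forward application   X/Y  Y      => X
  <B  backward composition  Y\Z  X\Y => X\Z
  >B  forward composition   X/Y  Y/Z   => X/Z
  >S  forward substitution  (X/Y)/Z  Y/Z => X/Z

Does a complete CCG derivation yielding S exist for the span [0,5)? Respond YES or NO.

YES

[0,5] S   <
  [0,2] NP\S   <B
    [0,1] "city" : PP\S
    [1,2] "on" : NP\PP
  [2,5] S\(NP\S)   >
    [2,3] "quickly" : (S\(NP\S))/NP
    [3,5] NP   >
      [3,4] "song" : NP/PP
      [4,5] "the" : PP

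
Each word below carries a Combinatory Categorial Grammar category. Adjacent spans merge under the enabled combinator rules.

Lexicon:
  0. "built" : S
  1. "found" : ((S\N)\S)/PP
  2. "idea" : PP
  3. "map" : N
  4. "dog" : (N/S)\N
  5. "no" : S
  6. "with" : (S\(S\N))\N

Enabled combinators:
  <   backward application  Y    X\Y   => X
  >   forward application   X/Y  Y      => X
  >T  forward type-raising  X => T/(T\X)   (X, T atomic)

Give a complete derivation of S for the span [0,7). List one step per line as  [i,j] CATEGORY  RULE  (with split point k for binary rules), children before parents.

[0,1] S  lex  "built"
[1,2] ((S\N)\S)/PP  lex  "found"
[2,3] PP  lex  "idea"
[1,3] (S\N)\S  >  k=2
[0,3] S\N  <  k=1
[3,4] N  lex  "map"
[4,5] (N/S)\N  lex  "dog"
[3,5] N/S  <  k=4
[5,6] S  lex  "no"
[3,6] N  >  k=5
[6,7] (S\(S\N))\N  lex  "with"
[3,7] S\(S\N)  <  k=6
[0,7] S  <  k=3

[0,7] S   <
  [0,3] S\N   <
    [0,1] "built" : S
    [1,3] (S\N)\S   >
      [1,2] "found" : ((S\N)\S)/PP
      [2,3] "idea" : PP
  [3,7] S\(S\N)   <
    [3,6] N   >
      [3,5] N/S   <
        [3,4] "map" : N
        [4,5] "dog" : (N/S)\N
      [5,6] "no" : S
    [6,7] "with" : (S\(S\N))\N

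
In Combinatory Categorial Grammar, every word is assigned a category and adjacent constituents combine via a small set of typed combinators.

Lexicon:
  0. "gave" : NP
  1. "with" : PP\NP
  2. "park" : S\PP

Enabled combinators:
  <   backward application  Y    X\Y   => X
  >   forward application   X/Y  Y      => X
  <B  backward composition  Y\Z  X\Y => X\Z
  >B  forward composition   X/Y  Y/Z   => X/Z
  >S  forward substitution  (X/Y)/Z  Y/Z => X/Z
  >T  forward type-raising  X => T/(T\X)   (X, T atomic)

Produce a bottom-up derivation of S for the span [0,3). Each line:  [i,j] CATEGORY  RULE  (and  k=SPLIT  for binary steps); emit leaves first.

[0,1] NP  lex  "gave"
[1,2] PP\NP  lex  "with"
[0,2] PP  <  k=1
[2,3] S\PP  lex  "park"
[0,3] S  <  k=2

[0,3] S   <
  [0,2] PP   <
    [0,1] "gave" : NP
    [1,2] "with" : PP\NP
  [2,3] "park" : S\PP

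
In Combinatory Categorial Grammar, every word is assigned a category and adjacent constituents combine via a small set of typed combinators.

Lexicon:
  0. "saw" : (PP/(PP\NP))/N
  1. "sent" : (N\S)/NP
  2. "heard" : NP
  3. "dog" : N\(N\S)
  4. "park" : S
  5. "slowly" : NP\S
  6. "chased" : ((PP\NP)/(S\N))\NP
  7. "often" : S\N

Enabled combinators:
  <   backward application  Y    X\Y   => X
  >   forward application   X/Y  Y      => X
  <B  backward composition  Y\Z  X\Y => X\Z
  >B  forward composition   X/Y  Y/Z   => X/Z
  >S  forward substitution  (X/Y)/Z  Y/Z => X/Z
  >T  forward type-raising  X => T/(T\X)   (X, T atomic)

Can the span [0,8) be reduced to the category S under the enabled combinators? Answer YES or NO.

NO

(PP/(PP\NP))/N (N\S)/NP NP N\(N\S) S NP\S ((PP\NP)/(S\N))\NP S\N
CKY chart[0,8] = {N/(N\PP), NP/(NP\PP), PP, PP/(PP\PP), S/(S\PP)}; S ∉ chart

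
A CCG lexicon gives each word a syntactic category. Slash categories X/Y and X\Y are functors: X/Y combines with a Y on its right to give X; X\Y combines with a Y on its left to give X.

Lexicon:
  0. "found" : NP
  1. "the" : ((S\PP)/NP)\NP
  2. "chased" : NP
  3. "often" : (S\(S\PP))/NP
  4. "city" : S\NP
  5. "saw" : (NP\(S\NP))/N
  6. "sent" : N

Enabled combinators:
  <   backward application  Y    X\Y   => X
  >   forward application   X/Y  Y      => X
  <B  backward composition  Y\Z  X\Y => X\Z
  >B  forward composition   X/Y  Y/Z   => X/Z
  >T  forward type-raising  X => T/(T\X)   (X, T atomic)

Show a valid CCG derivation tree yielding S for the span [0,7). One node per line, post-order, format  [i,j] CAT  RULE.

[0,7] S   <
  [0,3] S\PP   >
    [0,2] (S\PP)/NP   <
      [0,1] "found" : NP
      [1,2] "the" : ((S\PP)/NP)\NP
    [2,3] "chased" : NP
  [3,7] S\(S\PP)   >
    [3,4] "often" : (S\(S\PP))/NP
    [4,7] NP   <
      [4,5] "city" : S\NP
      [5,7] NP\(S\NP)   >
        [5,6] "saw" : (NP\(S\NP))/N
        [6,7] "sent" : N

[0,1] NP  lex  "found"
[1,2] ((S\PP)/NP)\NP  lex  "the"
[0,2] (S\PP)/NP  <  k=1
[2,3] NP  lex  "chased"
[0,3] S\PP  >  k=2
[3,4] (S\(S\PP))/NP  lex  "often"
[4,5] S\NP  lex  "city"
[5,6] (NP\(S\NP))/N  lex  "saw"
[6,7] N  lex  "sent"
[5,7] NP\(S\NP)  >  k=6
[4,7] NP  <  k=5
[3,7] S\(S\PP)  >  k=4
[0,7] S  <  k=3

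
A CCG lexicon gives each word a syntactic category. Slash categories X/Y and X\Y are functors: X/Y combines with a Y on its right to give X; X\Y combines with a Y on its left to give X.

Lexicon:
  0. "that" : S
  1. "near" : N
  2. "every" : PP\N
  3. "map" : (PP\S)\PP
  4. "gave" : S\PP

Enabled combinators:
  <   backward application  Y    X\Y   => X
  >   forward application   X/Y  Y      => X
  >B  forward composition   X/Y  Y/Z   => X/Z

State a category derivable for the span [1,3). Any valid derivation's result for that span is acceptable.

PP

[0,5] S   <
  [0,4] PP   <
    [0,1] "that" : S
    [1,4] PP\S   <
      [1,3] PP   <
        [1,2] "near" : N
        [2,3] "every" : PP\N
      [3,4] "map" : (PP\S)\PP
  [4,5] "gave" : S\PP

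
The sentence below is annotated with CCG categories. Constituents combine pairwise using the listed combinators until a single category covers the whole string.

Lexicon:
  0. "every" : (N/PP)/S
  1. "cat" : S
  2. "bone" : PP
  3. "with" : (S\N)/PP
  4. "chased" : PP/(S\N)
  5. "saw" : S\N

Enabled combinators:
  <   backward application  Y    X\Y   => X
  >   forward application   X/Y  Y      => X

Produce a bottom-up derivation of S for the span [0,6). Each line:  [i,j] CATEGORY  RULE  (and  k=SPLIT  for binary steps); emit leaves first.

[0,6] S   <
  [0,3] N   >
    [0,2] N/PP   >
      [0,1] "every" : (N/PP)/S
      [1,2] "cat" : S
    [2,3] "bone" : PP
  [3,6] S\N   >
    [3,4] "with" : (S\N)/PP
    [4,6] PP   >
      [4,5] "chased" : PP/(S\N)
      [5,6] "saw" : S\N

[0,1] (N/PP)/S  lex  "every"
[1,2] S  lex  "cat"
[0,2] N/PP  >  k=1
[2,3] PP  lex  "bone"
[0,3] N  >  k=2
[3,4] (S\N)/PP  lex  "with"
[4,5] PP/(S\N)  lex  "chased"
[5,6] S\N  lex  "saw"
[4,6] PP  >  k=5
[3,6] S\N  >  k=4
[0,6] S  <  k=3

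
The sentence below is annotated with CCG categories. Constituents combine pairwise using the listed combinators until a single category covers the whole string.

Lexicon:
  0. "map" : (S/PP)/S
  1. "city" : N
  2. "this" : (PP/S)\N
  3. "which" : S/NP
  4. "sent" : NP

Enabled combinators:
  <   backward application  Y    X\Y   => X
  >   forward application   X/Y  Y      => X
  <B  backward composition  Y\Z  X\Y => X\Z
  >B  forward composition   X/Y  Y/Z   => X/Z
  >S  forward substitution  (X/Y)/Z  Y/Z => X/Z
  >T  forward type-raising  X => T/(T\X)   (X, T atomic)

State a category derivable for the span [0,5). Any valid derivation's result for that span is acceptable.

S

[0,5] S   >
  [0,4] S/NP   >B
    [0,3] S/S   >S
      [0,1] "map" : (S/PP)/S
      [1,3] PP/S   <
        [1,2] "city" : N
        [2,3] "this" : (PP/S)\N
    [3,4] "which" : S/NP
  [4,5] "sent" : NP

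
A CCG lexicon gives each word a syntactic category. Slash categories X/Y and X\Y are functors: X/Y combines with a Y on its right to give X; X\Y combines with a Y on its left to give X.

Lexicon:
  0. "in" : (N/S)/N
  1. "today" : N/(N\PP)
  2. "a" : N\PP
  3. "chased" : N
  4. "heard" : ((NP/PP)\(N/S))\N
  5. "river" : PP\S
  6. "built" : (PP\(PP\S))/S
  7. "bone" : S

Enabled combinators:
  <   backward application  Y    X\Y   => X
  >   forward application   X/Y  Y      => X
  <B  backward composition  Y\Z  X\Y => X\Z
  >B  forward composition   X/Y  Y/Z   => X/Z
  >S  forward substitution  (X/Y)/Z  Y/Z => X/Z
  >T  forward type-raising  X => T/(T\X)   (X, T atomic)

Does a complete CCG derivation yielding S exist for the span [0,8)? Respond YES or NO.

NO

(N/S)/N N/(N\PP) N\PP N ((NP/PP)\(N/S))\N PP\S (PP\(PP\S))/S S
CKY chart[0,8] = {N/(N\NP), NP, NP/(NP\NP), NP/(PP\PP), PP/(PP\NP), S/(S\NP)}; S ∉ chart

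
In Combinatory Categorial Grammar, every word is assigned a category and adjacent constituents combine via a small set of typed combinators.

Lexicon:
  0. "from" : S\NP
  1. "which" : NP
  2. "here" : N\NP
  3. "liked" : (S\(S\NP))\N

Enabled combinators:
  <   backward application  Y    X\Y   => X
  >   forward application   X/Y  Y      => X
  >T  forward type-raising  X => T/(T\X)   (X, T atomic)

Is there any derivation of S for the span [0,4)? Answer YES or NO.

YES

[0,4] S   <
  [0,1] "from" : S\NP
  [1,4] S\(S\NP)   <
    [1,3] N   >
      [1,2] N/(N\NP)   >T
        [1,2] "which" : NP
      [2,3] "here" : N\NP
    [3,4] "liked" : (S\(S\NP))\N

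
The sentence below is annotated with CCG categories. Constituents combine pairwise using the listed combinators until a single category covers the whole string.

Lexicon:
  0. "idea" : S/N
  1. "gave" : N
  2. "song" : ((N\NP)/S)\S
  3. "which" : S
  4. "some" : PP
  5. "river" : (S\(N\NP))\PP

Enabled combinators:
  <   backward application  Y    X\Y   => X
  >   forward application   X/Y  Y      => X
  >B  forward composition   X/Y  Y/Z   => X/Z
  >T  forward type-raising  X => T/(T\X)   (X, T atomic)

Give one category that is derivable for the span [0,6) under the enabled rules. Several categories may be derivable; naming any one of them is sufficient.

S

[0,6] S   <
  [0,4] N\NP   >
    [0,3] (N\NP)/S   <
      [0,2] S   >
        [0,1] "idea" : S/N
        [1,2] "gave" : N
      [2,3] "song" : ((N\NP)/S)\S
    [3,4] "which" : S
  [4,6] S\(N\NP)   <
    [4,5] "some" : PP
    [5,6] "river" : (S\(N\NP))\PP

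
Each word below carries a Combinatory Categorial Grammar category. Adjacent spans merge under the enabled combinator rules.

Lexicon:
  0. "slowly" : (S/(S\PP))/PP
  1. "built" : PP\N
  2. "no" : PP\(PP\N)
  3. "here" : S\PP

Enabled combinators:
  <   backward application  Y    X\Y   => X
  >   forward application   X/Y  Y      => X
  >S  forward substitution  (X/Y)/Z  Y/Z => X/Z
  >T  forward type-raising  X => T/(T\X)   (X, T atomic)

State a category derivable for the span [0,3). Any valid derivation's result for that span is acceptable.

[0,4] S   >
  [0,3] S/(S\PP)   >
    [0,1] "slowly" : (S/(S\PP))/PP
    [1,3] PP   <
      [1,2] "built" : PP\N
      [2,3] "no" : PP\(PP\N)
  [3,4] "here" : S\PP

S/(S\PP)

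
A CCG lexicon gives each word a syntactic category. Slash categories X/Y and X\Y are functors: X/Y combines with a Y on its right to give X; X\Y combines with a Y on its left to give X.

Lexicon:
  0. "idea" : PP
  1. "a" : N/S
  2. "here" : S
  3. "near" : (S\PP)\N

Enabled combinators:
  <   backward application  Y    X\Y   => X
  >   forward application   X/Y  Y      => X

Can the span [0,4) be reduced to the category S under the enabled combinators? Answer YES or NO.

[0,4] S   <
  [0,1] "idea" : PP
  [1,4] S\PP   <
    [1,3] N   >
      [1,2] "a" : N/S
      [2,3] "here" : S
    [3,4] "near" : (S\PP)\N

YES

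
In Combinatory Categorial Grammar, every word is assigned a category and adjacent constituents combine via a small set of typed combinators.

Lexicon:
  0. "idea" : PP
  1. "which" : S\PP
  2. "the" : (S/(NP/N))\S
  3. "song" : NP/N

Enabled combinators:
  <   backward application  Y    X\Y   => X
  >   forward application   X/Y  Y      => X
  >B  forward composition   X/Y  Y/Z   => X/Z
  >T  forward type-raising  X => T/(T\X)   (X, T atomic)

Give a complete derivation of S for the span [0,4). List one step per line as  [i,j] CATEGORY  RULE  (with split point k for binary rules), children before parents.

[0,4] S   >
  [0,3] S/(NP/N)   <
    [0,2] S   <
      [0,1] "idea" : PP
      [1,2] "which" : S\PP
    [2,3] "the" : (S/(NP/N))\S
  [3,4] "song" : NP/N

[0,1] PP  lex  "idea"
[1,2] S\PP  lex  "which"
[0,2] S  <  k=1
[2,3] (S/(NP/N))\S  lex  "the"
[0,3] S/(NP/N)  <  k=2
[3,4] NP/N  lex  "song"
[0,4] S  >  k=3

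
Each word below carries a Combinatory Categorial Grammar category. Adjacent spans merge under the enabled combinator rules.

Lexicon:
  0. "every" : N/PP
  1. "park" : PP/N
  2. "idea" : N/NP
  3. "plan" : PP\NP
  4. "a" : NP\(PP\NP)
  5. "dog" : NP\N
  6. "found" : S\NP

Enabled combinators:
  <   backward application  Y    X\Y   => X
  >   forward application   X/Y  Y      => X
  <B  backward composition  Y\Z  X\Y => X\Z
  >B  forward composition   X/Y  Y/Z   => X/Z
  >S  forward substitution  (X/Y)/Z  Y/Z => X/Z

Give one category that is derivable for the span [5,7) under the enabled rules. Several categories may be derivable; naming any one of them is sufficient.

S\N

[0,7] S   <
  [0,5] N   >
    [0,1] "every" : N/PP
    [1,5] PP   >
      [1,2] "park" : PP/N
      [2,5] N   >
        [2,3] "idea" : N/NP
        [3,5] NP   <
          [3,4] "plan" : PP\NP
          [4,5] "a" : NP\(PP\NP)
  [5,7] S\N   <B
    [5,6] "dog" : NP\N
    [6,7] "found" : S\NP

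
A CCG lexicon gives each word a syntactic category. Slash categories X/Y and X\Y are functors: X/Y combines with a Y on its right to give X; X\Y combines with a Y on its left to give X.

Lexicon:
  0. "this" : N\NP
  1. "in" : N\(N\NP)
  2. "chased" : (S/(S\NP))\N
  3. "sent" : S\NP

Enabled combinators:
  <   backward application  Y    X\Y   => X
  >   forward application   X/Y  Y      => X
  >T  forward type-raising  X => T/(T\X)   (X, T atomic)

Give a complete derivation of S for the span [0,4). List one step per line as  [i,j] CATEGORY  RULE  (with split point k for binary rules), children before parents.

[0,1] N\NP  lex  "this"
[1,2] N\(N\NP)  lex  "in"
[0,2] N  <  k=1
[2,3] (S/(S\NP))\N  lex  "chased"
[0,3] S/(S\NP)  <  k=2
[3,4] S\NP  lex  "sent"
[0,4] S  >  k=3

[0,4] S   >
  [0,3] S/(S\NP)   <
    [0,2] N   <
      [0,1] "this" : N\NP
      [1,2] "in" : N\(N\NP)
    [2,3] "chased" : (S/(S\NP))\N
  [3,4] "sent" : S\NP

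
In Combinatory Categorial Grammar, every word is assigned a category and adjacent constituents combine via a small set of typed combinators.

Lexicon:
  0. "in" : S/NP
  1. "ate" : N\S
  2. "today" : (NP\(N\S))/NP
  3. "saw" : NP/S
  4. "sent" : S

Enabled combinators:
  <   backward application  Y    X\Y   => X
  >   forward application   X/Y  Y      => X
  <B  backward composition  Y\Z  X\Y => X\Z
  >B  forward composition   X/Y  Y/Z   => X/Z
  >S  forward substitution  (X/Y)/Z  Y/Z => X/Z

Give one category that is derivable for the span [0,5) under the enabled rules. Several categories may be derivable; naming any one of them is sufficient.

S

[0,5] S   >
  [0,1] "in" : S/NP
  [1,5] NP   <
    [1,2] "ate" : N\S
    [2,5] NP\(N\S)   >
      [2,3] "today" : (NP\(N\S))/NP
      [3,5] NP   >
        [3,4] "saw" : NP/S
        [4,5] "sent" : S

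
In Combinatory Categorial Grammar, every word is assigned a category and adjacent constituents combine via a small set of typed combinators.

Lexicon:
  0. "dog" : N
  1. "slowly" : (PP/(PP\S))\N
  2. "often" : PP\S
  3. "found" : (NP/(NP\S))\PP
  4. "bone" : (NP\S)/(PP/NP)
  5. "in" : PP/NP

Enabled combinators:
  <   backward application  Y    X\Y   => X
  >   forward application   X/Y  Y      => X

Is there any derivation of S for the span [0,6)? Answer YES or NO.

N (PP/(PP\S))\N PP\S (NP/(NP\S))\PP (NP\S)/(PP/NP) PP/NP
CKY chart[0,6] = {NP}; S ∉ chart

NO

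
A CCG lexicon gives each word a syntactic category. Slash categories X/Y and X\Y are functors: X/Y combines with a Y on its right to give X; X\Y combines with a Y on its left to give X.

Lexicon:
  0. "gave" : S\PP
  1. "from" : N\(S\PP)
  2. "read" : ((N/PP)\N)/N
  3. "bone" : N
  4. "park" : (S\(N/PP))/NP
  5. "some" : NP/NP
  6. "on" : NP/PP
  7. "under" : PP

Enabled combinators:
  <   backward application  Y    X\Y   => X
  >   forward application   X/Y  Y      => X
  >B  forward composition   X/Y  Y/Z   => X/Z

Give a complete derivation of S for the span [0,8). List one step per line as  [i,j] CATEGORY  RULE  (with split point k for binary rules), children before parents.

[0,1] S\PP  lex  "gave"
[1,2] N\(S\PP)  lex  "from"
[0,2] N  <  k=1
[2,3] ((N/PP)\N)/N  lex  "read"
[3,4] N  lex  "bone"
[2,4] (N/PP)\N  >  k=3
[0,4] N/PP  <  k=2
[4,5] (S\(N/PP))/NP  lex  "park"
[5,6] NP/NP  lex  "some"
[6,7] NP/PP  lex  "on"
[5,7] NP/PP  >B  k=6
[7,8] PP  lex  "under"
[5,8] NP  >  k=7
[4,8] S\(N/PP)  >  k=5
[0,8] S  <  k=4

[0,8] S   <
  [0,4] N/PP   <
    [0,2] N   <
      [0,1] "gave" : S\PP
      [1,2] "from" : N\(S\PP)
    [2,4] (N/PP)\N   >
      [2,3] "read" : ((N/PP)\N)/N
      [3,4] "bone" : N
  [4,8] S\(N/PP)   >
    [4,5] "park" : (S\(N/PP))/NP
    [5,8] NP   >
      [5,7] NP/PP   >B
        [5,6] "some" : NP/NP
        [6,7] "on" : NP/PP
      [7,8] "under" : PP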